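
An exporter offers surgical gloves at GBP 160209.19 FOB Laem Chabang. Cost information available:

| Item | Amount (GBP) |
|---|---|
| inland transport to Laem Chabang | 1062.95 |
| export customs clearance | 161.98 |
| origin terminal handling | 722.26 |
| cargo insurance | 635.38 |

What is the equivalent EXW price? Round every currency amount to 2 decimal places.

EXW price: GBP 158262.00

Not relevant to the conversion: insurance — on the buyer under both terms; not part of either seller's price.
From FOB to EXW, the seller no longer bears: inland to port, export clearance, origin terminal.
EXW price = 160209.19 − 1062.95 − 161.98 − 722.26 = 158262.00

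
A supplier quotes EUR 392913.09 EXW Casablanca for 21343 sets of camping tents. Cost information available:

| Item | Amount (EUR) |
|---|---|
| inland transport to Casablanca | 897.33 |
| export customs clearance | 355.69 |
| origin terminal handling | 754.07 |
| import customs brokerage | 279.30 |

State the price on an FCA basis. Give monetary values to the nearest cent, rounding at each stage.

Not relevant to the conversion: origin terminal, brokerage — on the buyer under both terms; not part of either seller's price.
From EXW to FCA, the seller additionally bears: inland to port, export clearance.
FCA price = 392913.09 + 897.33 + 355.69 = 394166.11

FCA price: EUR 394166.11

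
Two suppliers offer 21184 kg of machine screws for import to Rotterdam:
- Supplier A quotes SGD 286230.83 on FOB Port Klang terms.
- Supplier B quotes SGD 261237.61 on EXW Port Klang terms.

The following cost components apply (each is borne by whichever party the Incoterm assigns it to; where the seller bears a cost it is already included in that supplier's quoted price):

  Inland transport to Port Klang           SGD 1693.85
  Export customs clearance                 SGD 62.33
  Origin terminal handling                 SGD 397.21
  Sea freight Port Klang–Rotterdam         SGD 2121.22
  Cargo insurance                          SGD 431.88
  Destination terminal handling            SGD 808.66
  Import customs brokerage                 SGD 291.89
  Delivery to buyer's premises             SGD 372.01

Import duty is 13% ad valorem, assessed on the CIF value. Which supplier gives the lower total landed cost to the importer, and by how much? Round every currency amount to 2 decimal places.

Supplier A (FOB):
CIF value = FOB price + freight + insurance = 286230.83 + 2121.22 + 431.88 = 288783.93
Import duty = 288783.93 × 13% = 37541.91
Buyer bears (A): 2121.22 + 431.88 + 808.66 + 291.89 + 372.01 = 4025.66
Landed cost (A) = invoice 286230.83 + 4025.66 + duty 37541.91 = 327798.40
Supplier B (EXW):
CIF value = EXW price + inland to port + export clearance + origin terminal + freight + insurance = 261237.61 + 1693.85 + 62.33 + 397.21 + 2121.22 + 431.88 = 265944.10
Import duty = 265944.10 × 13% = 34572.73
Buyer bears (B): 1693.85 + 62.33 + 397.21 + 2121.22 + 431.88 + 808.66 + 291.89 + 372.01 = 6179.05
Landed cost (B) = invoice 261237.61 + 6179.05 + duty 34572.73 = 301989.39
Difference = |327798.40 − 301989.39| = 25809.01

Supplier B is cheaper by SGD 25809.01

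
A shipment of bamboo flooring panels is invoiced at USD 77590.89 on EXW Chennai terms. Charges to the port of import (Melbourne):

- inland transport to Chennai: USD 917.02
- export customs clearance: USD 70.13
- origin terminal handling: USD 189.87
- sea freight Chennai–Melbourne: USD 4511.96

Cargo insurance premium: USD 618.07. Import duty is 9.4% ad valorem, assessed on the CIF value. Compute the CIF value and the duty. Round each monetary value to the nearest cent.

CIF value: USD 83897.94; import duty: USD 7886.41

CIF = EXW price + pre-shipment costs + freight + insurance
CIF = 77590.89 + 917.02 + 70.13 + 189.87 + 4511.96 + 618.07 = 83897.94
Import duty = 83897.94 × 9.4% = 7886.41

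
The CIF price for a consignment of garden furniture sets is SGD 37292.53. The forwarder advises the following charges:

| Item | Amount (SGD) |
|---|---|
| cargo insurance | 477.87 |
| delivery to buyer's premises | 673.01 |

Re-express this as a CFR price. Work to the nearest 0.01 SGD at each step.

CFR price: SGD 36814.66

Not relevant to the conversion: delivery — on the buyer under both terms; not part of either seller's price.
From CIF to CFR, the seller no longer bears: insurance.
CFR price = 37292.53 − 477.87 = 36814.66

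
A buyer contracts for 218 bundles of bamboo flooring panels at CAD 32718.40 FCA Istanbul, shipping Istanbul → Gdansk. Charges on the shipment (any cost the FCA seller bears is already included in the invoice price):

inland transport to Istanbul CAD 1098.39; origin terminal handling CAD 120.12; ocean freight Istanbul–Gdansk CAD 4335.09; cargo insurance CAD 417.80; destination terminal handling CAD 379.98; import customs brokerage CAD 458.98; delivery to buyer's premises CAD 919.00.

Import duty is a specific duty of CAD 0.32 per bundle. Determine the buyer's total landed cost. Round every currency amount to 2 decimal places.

FCA: the seller delivers export-cleared goods to the carrier; the buyer bears costs from that point.
Already in the invoice (seller's account under FCA): inland to port — exclude.
CIF value = FCA price + origin terminal + freight + insurance = 32718.40 + 120.12 + 4335.09 + 417.80 = 37591.41
Import duty = 218 × 0.32 = 69.76
Buyer bears: origin terminal 120.12 + freight 4335.09 + insurance 417.80 + destination terminal 379.98 + brokerage 458.98 + delivery 919.00 + duty 69.76 = 6700.73
Landed cost = invoice 32718.40 + 6700.73 = 39419.13

Total landed cost: CAD 39419.13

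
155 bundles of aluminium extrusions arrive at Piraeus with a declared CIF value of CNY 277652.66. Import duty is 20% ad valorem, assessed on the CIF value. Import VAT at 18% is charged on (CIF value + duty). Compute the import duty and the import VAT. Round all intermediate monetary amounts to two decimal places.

Import duty: CNY 55530.53; import VAT: CNY 59972.97

Import duty = 277652.66 × 20% = 55530.53
VAT base = CIF + duty = 277652.66 + 55530.53 = 333183.19
Import VAT = 333183.19 × 18% = 59972.97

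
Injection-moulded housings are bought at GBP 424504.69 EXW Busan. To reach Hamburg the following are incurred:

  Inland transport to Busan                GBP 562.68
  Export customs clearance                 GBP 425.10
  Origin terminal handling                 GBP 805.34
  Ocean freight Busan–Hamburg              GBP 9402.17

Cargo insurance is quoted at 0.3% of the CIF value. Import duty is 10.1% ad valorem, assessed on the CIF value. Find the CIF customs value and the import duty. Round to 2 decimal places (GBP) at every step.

Let C be the CIF value. C = EXW price + pre-shipment costs + freight + 0.3% × C
C − 0.3% × C = 424504.69 + 562.68 + 425.10 + 805.34 + 9402.17
0.997 × C = 435699.98
C = 435699.98 / 0.997 = 437011.01
Insurance premium = 0.3% × 437011.01 = 1311.03
Import duty = 437011.01 × 10.1% = 44138.11

CIF value: GBP 437011.01; import duty: GBP 44138.11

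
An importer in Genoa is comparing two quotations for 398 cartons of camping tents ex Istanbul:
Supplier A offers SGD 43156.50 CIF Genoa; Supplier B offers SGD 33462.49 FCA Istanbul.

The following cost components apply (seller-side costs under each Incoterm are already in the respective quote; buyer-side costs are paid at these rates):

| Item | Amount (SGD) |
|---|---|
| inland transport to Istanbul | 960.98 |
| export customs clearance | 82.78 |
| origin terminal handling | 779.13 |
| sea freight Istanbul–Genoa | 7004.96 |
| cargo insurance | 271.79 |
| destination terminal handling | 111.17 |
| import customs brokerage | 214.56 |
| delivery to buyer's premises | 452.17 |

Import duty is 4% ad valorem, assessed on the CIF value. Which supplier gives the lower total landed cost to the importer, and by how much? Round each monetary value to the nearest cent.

Supplier A (CIF):
The CIF price already equals the CIF value: 43156.50
Import duty = 43156.50 × 4% = 1726.26
Buyer bears (A): 111.17 + 214.56 + 452.17 = 777.90
Landed cost (A) = invoice 43156.50 + 777.90 + duty 1726.26 = 45660.66
Supplier B (FCA):
CIF value = FCA price + origin terminal + freight + insurance = 33462.49 + 779.13 + 7004.96 + 271.79 = 41518.37
Import duty = 41518.37 × 4% = 1660.73
Buyer bears (B): 779.13 + 7004.96 + 271.79 + 111.17 + 214.56 + 452.17 = 8833.78
Landed cost (B) = invoice 33462.49 + 8833.78 + duty 1660.73 = 43957.00
Difference = |45660.66 − 43957.00| = 1703.66

Supplier B is cheaper by SGD 1703.66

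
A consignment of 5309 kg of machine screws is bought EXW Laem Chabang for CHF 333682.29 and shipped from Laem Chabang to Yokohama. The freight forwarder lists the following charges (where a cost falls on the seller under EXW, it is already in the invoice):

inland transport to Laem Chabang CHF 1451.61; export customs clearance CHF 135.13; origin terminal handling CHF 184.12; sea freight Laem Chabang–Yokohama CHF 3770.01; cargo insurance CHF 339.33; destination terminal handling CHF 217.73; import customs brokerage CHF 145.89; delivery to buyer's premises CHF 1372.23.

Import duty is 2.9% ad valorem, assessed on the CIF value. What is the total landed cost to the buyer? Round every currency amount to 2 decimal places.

Total landed cost: CHF 351145.65

EXW: the seller makes goods available at their premises; the buyer bears all onward costs.
CIF value = EXW price + inland to port + export clearance + origin terminal + freight + insurance = 333682.29 + 1451.61 + 135.13 + 184.12 + 3770.01 + 339.33 = 339562.49
Import duty = 339562.49 × 2.9% = 9847.31
Buyer bears: inland to port 1451.61 + export clearance 135.13 + origin terminal 184.12 + freight 3770.01 + insurance 339.33 + destination terminal 217.73 + brokerage 145.89 + delivery 1372.23 + duty 9847.31 = 17463.36
Landed cost = invoice 333682.29 + 17463.36 = 351145.65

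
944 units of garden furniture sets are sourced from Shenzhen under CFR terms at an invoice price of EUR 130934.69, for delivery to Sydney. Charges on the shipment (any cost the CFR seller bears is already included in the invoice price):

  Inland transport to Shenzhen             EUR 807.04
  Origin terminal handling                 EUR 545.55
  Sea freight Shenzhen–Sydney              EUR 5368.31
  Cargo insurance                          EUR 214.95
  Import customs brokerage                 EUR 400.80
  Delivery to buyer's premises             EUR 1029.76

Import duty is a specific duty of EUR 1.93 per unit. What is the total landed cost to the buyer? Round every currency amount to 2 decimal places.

CFR: the seller pays costs through ocean freight to the destination port, but not insurance.
Already in the invoice (seller's account under CFR): inland to port, origin terminal, freight — exclude.
CIF value = CFR price + insurance = 130934.69 + 214.95 = 131149.64
Import duty = 944 × 1.93 = 1821.92
Buyer bears: insurance 214.95 + brokerage 400.80 + delivery 1029.76 + duty 1821.92 = 3467.43
Landed cost = invoice 130934.69 + 3467.43 = 134402.12

Total landed cost: EUR 134402.12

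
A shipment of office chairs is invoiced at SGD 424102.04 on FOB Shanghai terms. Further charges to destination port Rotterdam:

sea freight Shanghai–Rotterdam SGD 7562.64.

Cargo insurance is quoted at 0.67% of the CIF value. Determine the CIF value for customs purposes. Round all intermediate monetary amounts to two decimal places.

Let C be the CIF value. C = FOB price + freight + 0.67% × C
C − 0.67% × C = 424102.04 + 7562.64
0.9933 × C = 431664.68
C = 431664.68 / 0.9933 = 434576.34
Insurance premium = 0.67% × 434576.34 = 2911.66

CIF value: SGD 434576.34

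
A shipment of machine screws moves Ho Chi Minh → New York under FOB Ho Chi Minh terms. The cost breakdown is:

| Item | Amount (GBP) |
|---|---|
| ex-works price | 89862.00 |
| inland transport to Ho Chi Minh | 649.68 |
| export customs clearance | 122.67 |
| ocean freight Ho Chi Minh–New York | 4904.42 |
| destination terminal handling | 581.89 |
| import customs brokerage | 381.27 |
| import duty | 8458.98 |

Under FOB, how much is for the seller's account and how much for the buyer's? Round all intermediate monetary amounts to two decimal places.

Seller: GBP 90634.35; buyer: GBP 14326.56

FOB: the seller bears costs until goods are on board at the origin port; the buyer bears freight, insurance and all costs thereafter.
Seller's account: goods 89862.00 + inland to port 649.68 + export clearance 122.67 = 90634.35
Buyer's account: freight 4904.42 + destination terminal 581.89 + brokerage 381.27 + duty 8458.98 = 14326.56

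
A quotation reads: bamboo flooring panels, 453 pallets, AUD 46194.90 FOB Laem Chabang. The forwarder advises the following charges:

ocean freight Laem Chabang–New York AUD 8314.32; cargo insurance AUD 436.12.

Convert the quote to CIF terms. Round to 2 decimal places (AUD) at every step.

CIF price: AUD 54945.34

From FOB to CIF, the seller additionally bears: freight, insurance.
CIF price = 46194.90 + 8314.32 + 436.12 = 54945.34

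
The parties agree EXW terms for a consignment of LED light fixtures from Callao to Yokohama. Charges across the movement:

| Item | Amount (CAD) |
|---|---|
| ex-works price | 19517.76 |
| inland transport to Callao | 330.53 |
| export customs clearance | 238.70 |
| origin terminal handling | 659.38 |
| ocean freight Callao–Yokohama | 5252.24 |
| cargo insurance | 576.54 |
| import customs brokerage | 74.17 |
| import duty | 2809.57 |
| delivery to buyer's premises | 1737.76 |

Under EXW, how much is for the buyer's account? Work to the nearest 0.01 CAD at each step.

Buyer's account: CAD 11678.89

EXW: the seller makes goods available at their premises; the buyer bears all onward costs.
Seller's account: goods 19517.76 = 19517.76
Buyer's account: inland to port 330.53 + export clearance 238.70 + origin terminal 659.38 + freight 5252.24 + insurance 576.54 + brokerage 74.17 + duty 2809.57 + delivery 1737.76 = 11678.89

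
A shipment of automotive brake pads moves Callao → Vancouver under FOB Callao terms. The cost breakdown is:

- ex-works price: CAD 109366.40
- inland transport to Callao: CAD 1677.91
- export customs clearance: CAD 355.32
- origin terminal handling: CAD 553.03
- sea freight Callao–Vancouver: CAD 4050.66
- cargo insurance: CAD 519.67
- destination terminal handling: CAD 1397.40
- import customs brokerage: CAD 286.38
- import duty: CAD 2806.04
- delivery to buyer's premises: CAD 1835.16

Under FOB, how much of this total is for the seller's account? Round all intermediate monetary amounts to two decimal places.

Seller's account: CAD 111952.66

FOB: the seller bears costs until goods are on board at the origin port; the buyer bears freight, insurance and all costs thereafter.
Seller's account: goods 109366.40 + inland to port 1677.91 + export clearance 355.32 + origin terminal 553.03 = 111952.66
Buyer's account: freight 4050.66 + insurance 519.67 + destination terminal 1397.40 + brokerage 286.38 + duty 2806.04 + delivery 1835.16 = 10895.31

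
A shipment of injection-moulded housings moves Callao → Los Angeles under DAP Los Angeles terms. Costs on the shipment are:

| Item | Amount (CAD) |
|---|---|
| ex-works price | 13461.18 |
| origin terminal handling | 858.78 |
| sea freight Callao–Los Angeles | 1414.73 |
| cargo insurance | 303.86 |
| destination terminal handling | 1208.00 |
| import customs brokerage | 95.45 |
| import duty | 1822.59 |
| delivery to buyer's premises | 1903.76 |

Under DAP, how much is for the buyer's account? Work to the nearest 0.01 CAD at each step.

DAP: the seller bears all costs to the named destination except import duty and clearance.
Seller's account: goods 13461.18 + origin terminal 858.78 + freight 1414.73 + insurance 303.86 + destination terminal 1208.00 + delivery 1903.76 = 19150.31
Buyer's account: brokerage 95.45 + duty 1822.59 = 1918.04

Buyer's account: CAD 1918.04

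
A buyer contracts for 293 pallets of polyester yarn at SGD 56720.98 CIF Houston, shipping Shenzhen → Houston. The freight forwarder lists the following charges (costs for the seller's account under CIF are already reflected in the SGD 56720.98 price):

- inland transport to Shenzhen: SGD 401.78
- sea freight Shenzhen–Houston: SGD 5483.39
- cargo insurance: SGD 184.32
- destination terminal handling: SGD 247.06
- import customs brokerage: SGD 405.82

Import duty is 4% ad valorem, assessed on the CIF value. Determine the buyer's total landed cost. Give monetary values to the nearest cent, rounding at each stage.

Total landed cost: SGD 59642.70

CIF: the seller pays costs through ocean freight and marine insurance to the destination port.
Already in the invoice (seller's account under CIF): inland to port, freight, insurance — exclude.
The CIF price already equals the CIF value: 56720.98
Import duty = 56720.98 × 4% = 2268.84
Buyer bears: destination terminal 247.06 + brokerage 405.82 + duty 2268.84 = 2921.72
Landed cost = invoice 56720.98 + 2921.72 = 59642.70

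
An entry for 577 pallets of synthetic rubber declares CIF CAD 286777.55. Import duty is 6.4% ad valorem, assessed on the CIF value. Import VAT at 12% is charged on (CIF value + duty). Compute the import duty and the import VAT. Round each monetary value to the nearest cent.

Import duty: CAD 18353.76; import VAT: CAD 36615.76

Import duty = 286777.55 × 6.4% = 18353.76
VAT base = CIF + duty = 286777.55 + 18353.76 = 305131.31
Import VAT = 305131.31 × 12% = 36615.76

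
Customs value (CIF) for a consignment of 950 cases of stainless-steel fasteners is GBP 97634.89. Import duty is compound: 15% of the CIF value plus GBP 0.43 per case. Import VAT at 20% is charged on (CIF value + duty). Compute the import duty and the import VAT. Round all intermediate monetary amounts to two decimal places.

Ad valorem component: 97634.89 × 15% = 14645.23
Specific component: 950 × 0.43 = 408.50
Import duty = 14645.23 + 408.50 = 15053.73
VAT base = CIF + duty = 97634.89 + 15053.73 = 112688.62
Import VAT = 112688.62 × 20% = 22537.72

Import duty: GBP 15053.73; import VAT: GBP 22537.72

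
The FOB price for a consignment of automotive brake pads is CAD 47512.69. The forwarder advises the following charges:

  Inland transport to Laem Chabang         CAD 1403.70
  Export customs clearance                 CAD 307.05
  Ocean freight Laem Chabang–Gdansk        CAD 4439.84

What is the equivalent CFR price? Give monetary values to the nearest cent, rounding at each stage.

CFR price: CAD 51952.53

Not relevant to the conversion: export clearance, inland to port — on the seller under both FOB and CFR; already in the FOB price and stays in the CFR price.
From FOB to CFR, the seller additionally bears: freight.
CFR price = 47512.69 + 4439.84 = 51952.53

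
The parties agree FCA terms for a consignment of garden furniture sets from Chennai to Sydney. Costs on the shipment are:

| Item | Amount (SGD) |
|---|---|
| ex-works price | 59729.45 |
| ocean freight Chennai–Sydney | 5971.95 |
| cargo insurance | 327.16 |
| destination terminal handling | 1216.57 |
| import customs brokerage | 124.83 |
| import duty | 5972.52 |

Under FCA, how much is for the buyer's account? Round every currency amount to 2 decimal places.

Buyer's account: SGD 13613.03

FCA: the seller delivers export-cleared goods to the carrier; the buyer bears costs from that point.
Seller's account: goods 59729.45 = 59729.45
Buyer's account: freight 5971.95 + insurance 327.16 + destination terminal 1216.57 + brokerage 124.83 + duty 5972.52 = 13613.03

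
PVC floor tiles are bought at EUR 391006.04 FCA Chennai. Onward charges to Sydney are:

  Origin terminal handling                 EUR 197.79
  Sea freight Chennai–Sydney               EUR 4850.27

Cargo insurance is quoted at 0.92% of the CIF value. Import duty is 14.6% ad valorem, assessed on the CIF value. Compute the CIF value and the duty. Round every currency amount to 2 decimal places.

CIF value: EUR 399731.63; import duty: EUR 58360.82

Let C be the CIF value. C = FCA price + pre-shipment costs + freight + 0.92% × C
C − 0.92% × C = 391006.04 + 197.79 + 4850.27
0.9908 × C = 396054.10
C = 396054.10 / 0.9908 = 399731.63
Insurance premium = 0.92% × 399731.63 = 3677.53
Import duty = 399731.63 × 14.6% = 58360.82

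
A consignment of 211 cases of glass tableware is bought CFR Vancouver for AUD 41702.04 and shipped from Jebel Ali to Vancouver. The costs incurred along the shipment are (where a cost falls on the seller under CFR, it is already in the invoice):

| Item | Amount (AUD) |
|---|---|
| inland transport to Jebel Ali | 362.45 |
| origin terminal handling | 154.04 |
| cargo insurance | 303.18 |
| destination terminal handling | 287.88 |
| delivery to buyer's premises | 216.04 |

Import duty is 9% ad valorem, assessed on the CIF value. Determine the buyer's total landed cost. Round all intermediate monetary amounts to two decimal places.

Total landed cost: AUD 46289.61

CFR: the seller pays costs through ocean freight to the destination port, but not insurance.
Already in the invoice (seller's account under CFR): inland to port, origin terminal — exclude.
CIF value = CFR price + insurance = 41702.04 + 303.18 = 42005.22
Import duty = 42005.22 × 9% = 3780.47
Buyer bears: insurance 303.18 + destination terminal 287.88 + delivery 216.04 + duty 3780.47 = 4587.57
Landed cost = invoice 41702.04 + 4587.57 = 46289.61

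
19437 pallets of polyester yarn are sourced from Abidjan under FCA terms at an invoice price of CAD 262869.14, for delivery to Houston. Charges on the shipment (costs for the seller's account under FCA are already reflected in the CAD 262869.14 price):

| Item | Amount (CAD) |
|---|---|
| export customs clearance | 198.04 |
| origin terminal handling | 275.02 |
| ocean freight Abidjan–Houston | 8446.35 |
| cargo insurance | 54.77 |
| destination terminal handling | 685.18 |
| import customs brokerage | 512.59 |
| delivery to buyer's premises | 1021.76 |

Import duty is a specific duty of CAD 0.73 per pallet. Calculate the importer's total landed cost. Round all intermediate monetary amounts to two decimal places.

FCA: the seller delivers export-cleared goods to the carrier; the buyer bears costs from that point.
Already in the invoice (seller's account under FCA): export clearance — exclude.
CIF value = FCA price + origin terminal + freight + insurance = 262869.14 + 275.02 + 8446.35 + 54.77 = 271645.28
Import duty = 19437 × 0.73 = 14189.01
Buyer bears: origin terminal 275.02 + freight 8446.35 + insurance 54.77 + destination terminal 685.18 + brokerage 512.59 + delivery 1021.76 + duty 14189.01 = 25184.68
Landed cost = invoice 262869.14 + 25184.68 = 288053.82

Total landed cost: CAD 288053.82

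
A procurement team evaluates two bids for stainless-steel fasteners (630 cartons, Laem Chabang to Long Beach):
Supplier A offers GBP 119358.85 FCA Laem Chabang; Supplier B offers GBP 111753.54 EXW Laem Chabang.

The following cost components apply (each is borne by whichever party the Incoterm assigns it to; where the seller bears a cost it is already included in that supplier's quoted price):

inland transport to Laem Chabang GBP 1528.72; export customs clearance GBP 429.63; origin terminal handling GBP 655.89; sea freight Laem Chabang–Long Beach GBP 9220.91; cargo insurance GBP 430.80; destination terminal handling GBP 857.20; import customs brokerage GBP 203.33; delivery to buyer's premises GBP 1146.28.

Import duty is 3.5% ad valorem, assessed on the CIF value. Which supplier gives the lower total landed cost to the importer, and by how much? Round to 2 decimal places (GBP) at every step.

Supplier A (FCA):
CIF value = FCA price + origin terminal + freight + insurance = 119358.85 + 655.89 + 9220.91 + 430.80 = 129666.45
Import duty = 129666.45 × 3.5% = 4538.33
Buyer bears (A): 655.89 + 9220.91 + 430.80 + 857.20 + 203.33 + 1146.28 = 12514.41
Landed cost (A) = invoice 119358.85 + 12514.41 + duty 4538.33 = 136411.59
Supplier B (EXW):
CIF value = EXW price + inland to port + export clearance + origin terminal + freight + insurance = 111753.54 + 1528.72 + 429.63 + 655.89 + 9220.91 + 430.80 = 124019.49
Import duty = 124019.49 × 3.5% = 4340.68
Buyer bears (B): 1528.72 + 429.63 + 655.89 + 9220.91 + 430.80 + 857.20 + 203.33 + 1146.28 = 14472.76
Landed cost (B) = invoice 111753.54 + 14472.76 + duty 4340.68 = 130566.98
Difference = |136411.59 − 130566.98| = 5844.61

Supplier B is cheaper by GBP 5844.61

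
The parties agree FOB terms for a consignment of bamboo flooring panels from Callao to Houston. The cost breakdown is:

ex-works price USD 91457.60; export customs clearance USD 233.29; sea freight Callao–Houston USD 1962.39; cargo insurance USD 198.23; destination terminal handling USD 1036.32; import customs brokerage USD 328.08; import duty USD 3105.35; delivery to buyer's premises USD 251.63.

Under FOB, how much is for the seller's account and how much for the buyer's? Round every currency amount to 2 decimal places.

Seller: USD 91690.89; buyer: USD 6882.00

FOB: the seller bears costs until goods are on board at the origin port; the buyer bears freight, insurance and all costs thereafter.
Seller's account: goods 91457.60 + export clearance 233.29 = 91690.89
Buyer's account: freight 1962.39 + insurance 198.23 + destination terminal 1036.32 + brokerage 328.08 + duty 3105.35 + delivery 251.63 = 6882.00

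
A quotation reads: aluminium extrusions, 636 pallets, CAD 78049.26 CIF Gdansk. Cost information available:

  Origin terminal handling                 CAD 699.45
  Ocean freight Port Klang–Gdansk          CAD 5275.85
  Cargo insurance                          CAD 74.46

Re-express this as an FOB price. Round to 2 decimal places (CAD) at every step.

Not relevant to the conversion: origin terminal — on the seller under both CIF and FOB; already in the CIF price and stays in the FOB price.
From CIF to FOB, the seller no longer bears: freight, insurance.
FOB price = 78049.26 − 5275.85 − 74.46 = 72698.95

FOB price: CAD 72698.95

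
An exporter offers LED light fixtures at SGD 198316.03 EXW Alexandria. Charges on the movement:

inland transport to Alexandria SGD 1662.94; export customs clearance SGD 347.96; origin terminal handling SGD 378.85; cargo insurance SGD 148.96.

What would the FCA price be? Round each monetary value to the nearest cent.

Not relevant to the conversion: origin terminal, insurance — on the buyer under both terms; not part of either seller's price.
From EXW to FCA, the seller additionally bears: inland to port, export clearance.
FCA price = 198316.03 + 1662.94 + 347.96 = 200326.93

FCA price: SGD 200326.93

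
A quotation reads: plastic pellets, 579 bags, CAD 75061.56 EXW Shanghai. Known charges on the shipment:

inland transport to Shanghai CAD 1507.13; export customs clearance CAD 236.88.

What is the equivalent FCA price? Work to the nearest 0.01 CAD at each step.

From EXW to FCA, the seller additionally bears: inland to port, export clearance.
FCA price = 75061.56 + 1507.13 + 236.88 = 76805.57

FCA price: CAD 76805.57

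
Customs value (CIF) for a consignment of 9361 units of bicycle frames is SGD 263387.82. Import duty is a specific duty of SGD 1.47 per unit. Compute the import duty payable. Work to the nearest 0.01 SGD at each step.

Import duty = 9361 × 1.47 = 13760.67

Import duty: SGD 13760.67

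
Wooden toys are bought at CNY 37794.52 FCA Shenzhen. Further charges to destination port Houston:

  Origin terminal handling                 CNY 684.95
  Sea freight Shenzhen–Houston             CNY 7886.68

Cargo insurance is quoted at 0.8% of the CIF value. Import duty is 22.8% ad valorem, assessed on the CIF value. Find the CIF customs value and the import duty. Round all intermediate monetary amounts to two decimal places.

Let C be the CIF value. C = FCA price + pre-shipment costs + freight + 0.8% × C
C − 0.8% × C = 37794.52 + 684.95 + 7886.68
0.992 × C = 46366.15
C = 46366.15 / 0.992 = 46740.07
Insurance premium = 0.8% × 46740.07 = 373.92
Import duty = 46740.07 × 22.8% = 10656.74

CIF value: CNY 46740.07; import duty: CNY 10656.74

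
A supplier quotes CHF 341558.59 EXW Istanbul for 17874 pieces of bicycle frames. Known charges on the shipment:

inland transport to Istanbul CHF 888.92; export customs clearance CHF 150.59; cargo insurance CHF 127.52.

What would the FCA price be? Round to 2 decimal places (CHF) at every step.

FCA price: CHF 342598.10

Not relevant to the conversion: insurance — on the buyer under both terms; not part of either seller's price.
From EXW to FCA, the seller additionally bears: inland to port, export clearance.
FCA price = 341558.59 + 888.92 + 150.59 = 342598.10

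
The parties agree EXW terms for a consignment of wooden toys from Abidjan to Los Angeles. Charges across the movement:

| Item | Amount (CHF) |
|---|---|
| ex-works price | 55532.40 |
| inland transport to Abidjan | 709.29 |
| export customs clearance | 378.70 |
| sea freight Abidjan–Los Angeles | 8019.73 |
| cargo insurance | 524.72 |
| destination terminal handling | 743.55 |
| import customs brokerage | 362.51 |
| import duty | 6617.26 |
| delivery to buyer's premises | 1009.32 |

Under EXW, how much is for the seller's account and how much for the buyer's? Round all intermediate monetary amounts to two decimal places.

EXW: the seller makes goods available at their premises; the buyer bears all onward costs.
Seller's account: goods 55532.40 = 55532.40
Buyer's account: inland to port 709.29 + export clearance 378.70 + freight 8019.73 + insurance 524.72 + destination terminal 743.55 + brokerage 362.51 + duty 6617.26 + delivery 1009.32 = 18365.08

Seller: CHF 55532.40; buyer: CHF 18365.08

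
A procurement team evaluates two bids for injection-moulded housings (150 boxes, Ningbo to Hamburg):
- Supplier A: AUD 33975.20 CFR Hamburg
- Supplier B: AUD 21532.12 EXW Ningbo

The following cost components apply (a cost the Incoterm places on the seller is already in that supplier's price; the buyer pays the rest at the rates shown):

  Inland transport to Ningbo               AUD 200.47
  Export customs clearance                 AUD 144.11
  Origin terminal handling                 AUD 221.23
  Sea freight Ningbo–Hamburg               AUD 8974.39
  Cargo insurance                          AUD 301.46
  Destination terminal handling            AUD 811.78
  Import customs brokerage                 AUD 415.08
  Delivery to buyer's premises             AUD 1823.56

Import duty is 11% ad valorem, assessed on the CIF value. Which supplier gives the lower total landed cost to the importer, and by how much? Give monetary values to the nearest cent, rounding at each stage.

Supplier A (CFR):
CIF value = CFR price + insurance = 33975.20 + 301.46 = 34276.66
Import duty = 34276.66 × 11% = 3770.43
Buyer bears (A): 301.46 + 811.78 + 415.08 + 1823.56 = 3351.88
Landed cost (A) = invoice 33975.20 + 3351.88 + duty 3770.43 = 41097.51
Supplier B (EXW):
CIF value = EXW price + inland to port + export clearance + origin terminal + freight + insurance = 21532.12 + 200.47 + 144.11 + 221.23 + 8974.39 + 301.46 = 31373.78
Import duty = 31373.78 × 11% = 3451.12
Buyer bears (B): 200.47 + 144.11 + 221.23 + 8974.39 + 301.46 + 811.78 + 415.08 + 1823.56 = 12892.08
Landed cost (B) = invoice 21532.12 + 12892.08 + duty 3451.12 = 37875.32
Difference = |41097.51 − 37875.32| = 3222.19

Supplier B is cheaper by AUD 3222.19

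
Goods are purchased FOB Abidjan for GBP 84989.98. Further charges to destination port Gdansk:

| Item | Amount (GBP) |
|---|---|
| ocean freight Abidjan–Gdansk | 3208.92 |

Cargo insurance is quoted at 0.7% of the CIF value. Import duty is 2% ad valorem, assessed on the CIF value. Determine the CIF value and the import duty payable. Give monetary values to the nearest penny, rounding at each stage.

Let C be the CIF value. C = FOB price + freight + 0.7% × C
C − 0.7% × C = 84989.98 + 3208.92
0.993 × C = 88198.90
C = 88198.90 / 0.993 = 88820.64
Insurance premium = 0.7% × 88820.64 = 621.74
Import duty = 88820.64 × 2% = 1776.41

CIF value: GBP 88820.64; import duty: GBP 1776.41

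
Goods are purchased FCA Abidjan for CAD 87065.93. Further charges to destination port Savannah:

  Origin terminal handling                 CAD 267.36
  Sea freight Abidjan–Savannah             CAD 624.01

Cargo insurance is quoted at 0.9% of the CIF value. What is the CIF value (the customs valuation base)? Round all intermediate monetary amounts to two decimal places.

CIF value: CAD 88756.10

Let C be the CIF value. C = FCA price + pre-shipment costs + freight + 0.9% × C
C − 0.9% × C = 87065.93 + 267.36 + 624.01
0.991 × C = 87957.30
C = 87957.30 / 0.991 = 88756.10
Insurance premium = 0.9% × 88756.10 = 798.80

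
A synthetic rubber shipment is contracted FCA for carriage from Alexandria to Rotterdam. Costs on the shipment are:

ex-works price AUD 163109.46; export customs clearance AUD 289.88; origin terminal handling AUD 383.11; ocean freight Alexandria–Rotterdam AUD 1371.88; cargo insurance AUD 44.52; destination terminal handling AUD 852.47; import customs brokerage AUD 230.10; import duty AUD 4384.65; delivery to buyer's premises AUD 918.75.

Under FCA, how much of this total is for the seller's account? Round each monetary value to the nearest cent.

Seller's account: AUD 163399.34

FCA: the seller delivers export-cleared goods to the carrier; the buyer bears costs from that point.
Seller's account: goods 163109.46 + export clearance 289.88 = 163399.34
Buyer's account: origin terminal 383.11 + freight 1371.88 + insurance 44.52 + destination terminal 852.47 + brokerage 230.10 + duty 4384.65 + delivery 918.75 = 8185.48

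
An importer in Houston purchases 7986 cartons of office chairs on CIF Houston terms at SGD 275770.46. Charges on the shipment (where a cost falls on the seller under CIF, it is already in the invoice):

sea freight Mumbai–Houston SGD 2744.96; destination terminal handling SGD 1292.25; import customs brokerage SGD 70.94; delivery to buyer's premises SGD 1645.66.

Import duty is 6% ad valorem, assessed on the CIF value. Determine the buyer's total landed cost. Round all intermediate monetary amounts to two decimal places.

Total landed cost: SGD 295325.54

CIF: the seller pays costs through ocean freight and marine insurance to the destination port.
Already in the invoice (seller's account under CIF): freight — exclude.
The CIF price already equals the CIF value: 275770.46
Import duty = 275770.46 × 6% = 16546.23
Buyer bears: destination terminal 1292.25 + brokerage 70.94 + delivery 1645.66 + duty 16546.23 = 19555.08
Landed cost = invoice 275770.46 + 19555.08 = 295325.54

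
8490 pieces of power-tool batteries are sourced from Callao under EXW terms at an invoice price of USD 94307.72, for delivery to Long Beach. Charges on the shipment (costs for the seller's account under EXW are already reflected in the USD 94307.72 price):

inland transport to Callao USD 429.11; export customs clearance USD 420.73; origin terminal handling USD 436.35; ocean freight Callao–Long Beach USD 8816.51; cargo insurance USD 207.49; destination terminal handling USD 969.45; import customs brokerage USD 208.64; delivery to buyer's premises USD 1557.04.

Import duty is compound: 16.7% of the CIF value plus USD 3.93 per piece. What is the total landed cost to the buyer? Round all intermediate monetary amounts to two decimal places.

Total landed cost: USD 158189.93

EXW: the seller makes goods available at their premises; the buyer bears all onward costs.
CIF value = EXW price + inland to port + export clearance + origin terminal + freight + insurance = 94307.72 + 429.11 + 420.73 + 436.35 + 8816.51 + 207.49 = 104617.91
Ad valorem component: 104617.91 × 16.7% = 17471.19
Specific component: 8490 × 3.93 = 33365.70
Import duty = 17471.19 + 33365.70 = 50836.89
Buyer bears: inland to port 429.11 + export clearance 420.73 + origin terminal 436.35 + freight 8816.51 + insurance 207.49 + destination terminal 969.45 + brokerage 208.64 + delivery 1557.04 + duty 50836.89 = 63882.21
Landed cost = invoice 94307.72 + 63882.21 = 158189.93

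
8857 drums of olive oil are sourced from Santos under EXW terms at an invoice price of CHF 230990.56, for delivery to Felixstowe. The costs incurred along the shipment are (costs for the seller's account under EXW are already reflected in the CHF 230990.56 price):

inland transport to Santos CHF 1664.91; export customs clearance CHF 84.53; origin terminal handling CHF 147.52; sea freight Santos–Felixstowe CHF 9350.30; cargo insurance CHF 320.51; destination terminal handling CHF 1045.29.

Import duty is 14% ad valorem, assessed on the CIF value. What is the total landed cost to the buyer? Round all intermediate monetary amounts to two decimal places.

Total landed cost: CHF 277561.79

EXW: the seller makes goods available at their premises; the buyer bears all onward costs.
CIF value = EXW price + inland to port + export clearance + origin terminal + freight + insurance = 230990.56 + 1664.91 + 84.53 + 147.52 + 9350.30 + 320.51 = 242558.33
Import duty = 242558.33 × 14% = 33958.17
Buyer bears: inland to port 1664.91 + export clearance 84.53 + origin terminal 147.52 + freight 9350.30 + insurance 320.51 + destination terminal 1045.29 + duty 33958.17 = 46571.23
Landed cost = invoice 230990.56 + 46571.23 = 277561.79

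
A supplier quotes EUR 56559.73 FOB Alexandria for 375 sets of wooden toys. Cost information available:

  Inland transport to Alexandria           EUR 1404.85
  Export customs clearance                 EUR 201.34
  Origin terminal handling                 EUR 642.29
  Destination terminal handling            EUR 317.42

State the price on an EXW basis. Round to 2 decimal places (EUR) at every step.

Not relevant to the conversion: destination terminal — on the buyer under both terms; not part of either seller's price.
From FOB to EXW, the seller no longer bears: inland to port, export clearance, origin terminal.
EXW price = 56559.73 − 1404.85 − 201.34 − 642.29 = 54311.25

EXW price: EUR 54311.25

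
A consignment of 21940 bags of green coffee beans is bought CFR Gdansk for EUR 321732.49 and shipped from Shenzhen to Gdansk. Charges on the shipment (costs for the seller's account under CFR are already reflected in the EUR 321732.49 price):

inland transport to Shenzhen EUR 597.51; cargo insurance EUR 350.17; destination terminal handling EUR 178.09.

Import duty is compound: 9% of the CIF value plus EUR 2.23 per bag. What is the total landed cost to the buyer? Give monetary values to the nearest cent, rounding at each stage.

CFR: the seller pays costs through ocean freight to the destination port, but not insurance.
Already in the invoice (seller's account under CFR): inland to port — exclude.
CIF value = CFR price + insurance = 321732.49 + 350.17 = 322082.66
Ad valorem component: 322082.66 × 9% = 28987.44
Specific component: 21940 × 2.23 = 48926.20
Import duty = 28987.44 + 48926.20 = 77913.64
Buyer bears: insurance 350.17 + destination terminal 178.09 + duty 77913.64 = 78441.90
Landed cost = invoice 321732.49 + 78441.90 = 400174.39

Total landed cost: EUR 400174.39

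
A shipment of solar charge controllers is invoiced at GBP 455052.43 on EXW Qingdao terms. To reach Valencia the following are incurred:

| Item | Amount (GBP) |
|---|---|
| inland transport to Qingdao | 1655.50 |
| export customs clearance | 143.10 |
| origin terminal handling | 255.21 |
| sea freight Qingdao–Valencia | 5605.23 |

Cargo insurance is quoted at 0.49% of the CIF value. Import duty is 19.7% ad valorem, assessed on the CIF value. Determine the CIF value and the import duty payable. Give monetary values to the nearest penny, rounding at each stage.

Let C be the CIF value. C = EXW price + pre-shipment costs + freight + 0.49% × C
C − 0.49% × C = 455052.43 + 1655.50 + 143.10 + 255.21 + 5605.23
0.9951 × C = 462711.47
C = 462711.47 / 0.9951 = 464989.92
Insurance premium = 0.49% × 464989.92 = 2278.45
Import duty = 464989.92 × 19.7% = 91603.01

CIF value: GBP 464989.92; import duty: GBP 91603.01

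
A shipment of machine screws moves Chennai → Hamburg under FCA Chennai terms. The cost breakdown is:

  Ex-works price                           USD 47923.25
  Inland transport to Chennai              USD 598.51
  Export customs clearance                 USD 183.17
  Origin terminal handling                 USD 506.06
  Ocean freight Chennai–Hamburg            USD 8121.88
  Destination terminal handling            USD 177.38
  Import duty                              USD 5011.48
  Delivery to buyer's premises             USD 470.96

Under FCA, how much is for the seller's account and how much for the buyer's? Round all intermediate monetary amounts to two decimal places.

FCA: the seller delivers export-cleared goods to the carrier; the buyer bears costs from that point.
Seller's account: goods 47923.25 + inland to port 598.51 + export clearance 183.17 = 48704.93
Buyer's account: origin terminal 506.06 + freight 8121.88 + destination terminal 177.38 + duty 5011.48 + delivery 470.96 = 14287.76

Seller: USD 48704.93; buyer: USD 14287.76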